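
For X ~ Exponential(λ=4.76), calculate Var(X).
0.0441

We have X ~ Exponential(λ=4.76).

For an Exponential distribution with λ=4.76:
Var(X) = 0.0441

The variance measures the spread of the distribution around the mean.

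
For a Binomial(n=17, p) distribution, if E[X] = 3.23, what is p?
p = 0.19

For a Binomial(n, p) distribution:
E[X] = n × p

Given n = 17 and E[X] = 3.23:
3.23 = 17 × p
p = 3.23 / 17 = 0.19

Verification: Binomial(17, 0.19) has E[X] = 3.23 ✓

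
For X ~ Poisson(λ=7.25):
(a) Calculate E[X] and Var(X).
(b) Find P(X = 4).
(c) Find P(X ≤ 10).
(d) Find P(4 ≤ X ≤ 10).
(a) E[X] = 7.2500, Var(X) = 7.2500
(b) P(X = 4) = 0.081753
(c) P(X ≤ 10) = 0.882788
(d) P(4 ≤ X ≤ 10) = 0.813159

We have X ~ Poisson(λ=7.25).

(a) Moments:
E[X] = 7.2500
Var(X) = 7.2500
σ = √Var(X) = 2.6926

(b) Point probability using PMF:
P(X = 4) = 0.081753

(c) Cumulative probability using CDF:
P(X ≤ 10) = F(10) = 0.882788

(d) Range probability:
P(4 ≤ X ≤ 10) = P(X ≤ 10) - P(X ≤ 3)
                   = F(10) - F(3)
                   = 0.882788 - 0.069629
                   = 0.813159

This means approximately 81.3% of outcomes fall in the interval [4, 10].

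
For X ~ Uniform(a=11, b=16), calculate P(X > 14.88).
0.224000

We have X ~ Uniform(a=11, b=16).

P(X > 14.88) = 1 - P(X ≤ 14.88)
                = 1 - F(14.88)
                = 1 - 0.776000
                = 0.224000

So there's approximately a 22.4% chance that X exceeds 14.88.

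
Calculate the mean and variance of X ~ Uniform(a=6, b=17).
E[X] = 11.5000, Var(X) = 10.0833

We have X ~ Uniform(a=6, b=17).

For a Uniform distribution with a=6, b=17:

Expected value:
E[X] = 11.5000

Variance:
Var(X) = 10.0833

Standard deviation:
σ = √Var(X) = 3.1754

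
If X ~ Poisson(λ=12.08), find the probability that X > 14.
0.235262

We have X ~ Poisson(λ=12.08).

P(X > 14) = 1 - P(X ≤ 14)
                = 1 - F(14)
                = 1 - 0.764738
                = 0.235262

So there's approximately a 23.5% chance that X exceeds 14.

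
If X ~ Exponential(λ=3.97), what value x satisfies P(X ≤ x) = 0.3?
0.0898

We have X ~ Exponential(λ=3.97).

We want to find x such that P(X ≤ x) = 0.3.

This is the 30th percentile, which means 30% of values fall below this point.

Using the inverse CDF (quantile function):
x = F⁻¹(0.3) = 0.0898

Verification: P(X ≤ 0.0898) = 0.3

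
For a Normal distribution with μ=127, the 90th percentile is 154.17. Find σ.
σ = 21.2009

For X ~ Normal(μ, σ), the p-th percentile satisfies x = μ + z_p × σ,
where z_p = Φ⁻¹(p) is the standard normal quantile.

Step 1: z_{0.9} = Φ⁻¹(0.9) = 1.2816

Step 2: Solve for σ:
154.17 = 127 + 1.2816 × σ
σ = (154.17 - 127) / 1.2816
σ = 27.17 / 1.2816
σ = 21.2009

Verification: μ + z × σ = 127 + 1.2816 × 21.2009 = 154.17 ✓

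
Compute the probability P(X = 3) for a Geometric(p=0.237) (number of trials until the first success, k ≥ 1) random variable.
0.137974

We have X ~ Geometric(p=0.237) (number of trials until the first success, k ≥ 1).

For a Geometric distribution, the PMF gives us the probability of each outcome.

Using the PMF formula:
P(X = 3) = 0.137974

Rounded to 4 decimal places: 0.1380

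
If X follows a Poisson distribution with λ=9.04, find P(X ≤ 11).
0.799110

We have X ~ Poisson(λ=9.04).

The CDF gives us P(X ≤ k).

Using the CDF:
P(X ≤ 11) = 0.799110

This means there's approximately a 79.9% chance that X is at most 11.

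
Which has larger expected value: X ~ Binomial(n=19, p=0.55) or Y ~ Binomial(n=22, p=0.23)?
X has larger mean (10.4500 > 5.0600)

Compute the expected value for each distribution:

X ~ Binomial(n=19, p=0.55):
E[X] = 10.4500

Y ~ Binomial(n=22, p=0.23):
E[Y] = 5.0600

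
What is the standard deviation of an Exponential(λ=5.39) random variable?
0.1855

We have X ~ Exponential(λ=5.39).

For an Exponential distribution with λ=5.39:
σ = √Var(X) = 0.1855

The standard deviation is the square root of the variance.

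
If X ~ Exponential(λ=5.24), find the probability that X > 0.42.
0.110715

We have X ~ Exponential(λ=5.24).

P(X > 0.42) = 1 - P(X ≤ 0.42)
                = 1 - F(0.42)
                = 1 - 0.889285
                = 0.110715

So there's approximately a 11.1% chance that X exceeds 0.42.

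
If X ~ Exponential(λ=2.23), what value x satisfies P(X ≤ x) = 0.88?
0.9508

We have X ~ Exponential(λ=2.23).

We want to find x such that P(X ≤ x) = 0.88.

This is the 88th percentile, which means 88% of values fall below this point.

Using the inverse CDF (quantile function):
x = F⁻¹(0.88) = 0.9508

Verification: P(X ≤ 0.9508) = 0.88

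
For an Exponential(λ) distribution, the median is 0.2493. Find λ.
λ = 2.7804

For X ~ Exponential(λ), the CDF is F(x) = 1 - e^(-λx).
The median m satisfies F(m) = 0.5:
1 - e^(-λm) = 0.5
e^(-λm) = 0.5
λm = ln(2)
m = ln(2) / λ

Given m = 0.2493:
λ = ln(2) / 0.2493 = 0.693147 / 0.2493 = 2.7804

Verification: ln(2) / 2.7804 = 0.2493 ✓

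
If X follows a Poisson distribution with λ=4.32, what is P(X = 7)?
0.074097

We have X ~ Poisson(λ=4.32).

For a Poisson distribution, the PMF gives us the probability of each outcome.

Using the PMF formula:
P(X = 7) = 0.074097

Rounded to 4 decimal places: 0.0741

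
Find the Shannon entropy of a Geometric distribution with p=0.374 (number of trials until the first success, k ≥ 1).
1.7675 nats

We have X ~ Geometric(p=0.374) (number of trials until the first success, k ≥ 1).

The Shannon entropy measures the uncertainty or information content of the distribution.

For a Geometric distribution with p=0.374 (number of trials until the first success, k ≥ 1):
H(X) = 1.7675 nats

(In bits, this would be 2.5500 bits.)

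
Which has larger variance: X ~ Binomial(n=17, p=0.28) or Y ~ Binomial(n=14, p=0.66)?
X has larger variance (3.4272 > 3.1416)

Compute the variance for each distribution:

X ~ Binomial(n=17, p=0.28):
Var(X) = 3.4272

Y ~ Binomial(n=14, p=0.66):
Var(Y) = 3.1416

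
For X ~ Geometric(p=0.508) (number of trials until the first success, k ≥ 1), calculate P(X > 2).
0.242064

We have X ~ Geometric(p=0.508) (number of trials until the first success, k ≥ 1).

P(X > 2) = 1 - P(X ≤ 2)
                = 1 - F(2)
                = 1 - 0.757936
                = 0.242064

So there's approximately a 24.2% chance that X exceeds 2.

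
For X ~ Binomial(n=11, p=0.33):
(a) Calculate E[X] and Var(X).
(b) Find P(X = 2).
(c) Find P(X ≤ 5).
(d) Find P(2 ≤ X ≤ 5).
(a) E[X] = 3.6300, Var(X) = 2.4321
(b) P(X = 2) = 0.162954
(c) P(X ≤ 5) = 0.882860
(d) P(2 ≤ X ≤ 5) = 0.804478

We have X ~ Binomial(n=11, p=0.33).

(a) Moments:
E[X] = 3.6300
Var(X) = 2.4321
σ = √Var(X) = 1.5595

(b) Point probability using PMF:
P(X = 2) = 0.162954

(c) Cumulative probability using CDF:
P(X ≤ 5) = F(5) = 0.882860

(d) Range probability:
P(2 ≤ X ≤ 5) = P(X ≤ 5) - P(X ≤ 1)
                   = F(5) - F(1)
                   = 0.882860 - 0.078382
                   = 0.804478

This means approximately 80.4% of outcomes fall in the interval [2, 5].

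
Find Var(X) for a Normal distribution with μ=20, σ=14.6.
213.1600

We have X ~ Normal(μ=20, σ=14.6).

For a Normal distribution with μ=20, σ=14.6:
Var(X) = 213.1600

The variance measures the spread of the distribution around the mean.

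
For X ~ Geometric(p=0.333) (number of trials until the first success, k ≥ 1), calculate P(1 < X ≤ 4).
0.469074

We have X ~ Geometric(p=0.333) (number of trials until the first success, k ≥ 1).

To find P(1 < X ≤ 4), we use:
P(1 < X ≤ 4) = P(X ≤ 4) - P(X ≤ 1)
                 = F(4) - F(1)
                 = 0.802074 - 0.333000
                 = 0.469074

So there's approximately a 46.9% chance that X falls in this range.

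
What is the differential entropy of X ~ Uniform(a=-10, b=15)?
3.2189 nats

We have X ~ Uniform(a=-10, b=15).

The differential entropy measures the uncertainty or information content of the distribution.

For a Uniform distribution with a=-10, b=15:
h(X) = 3.2189 nats

(In bits, this would be 4.6439 bits.)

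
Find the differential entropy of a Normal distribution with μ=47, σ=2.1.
2.1609 nats

We have X ~ Normal(μ=47, σ=2.1).

The differential entropy measures the uncertainty or information content of the distribution.

For a Normal distribution with μ=47, σ=2.1:
h(X) = 2.1609 nats

(In bits, this would be 3.1175 bits.)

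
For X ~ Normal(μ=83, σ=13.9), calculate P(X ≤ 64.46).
0.091133

We have X ~ Normal(μ=83, σ=13.9).

The CDF gives us P(X ≤ k).

Using the CDF:
P(X ≤ 64.46) = 0.091133

This means there's approximately a 9.1% chance that X is at most 64.46.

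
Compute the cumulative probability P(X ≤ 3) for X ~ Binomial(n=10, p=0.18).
0.911659

We have X ~ Binomial(n=10, p=0.18).

The CDF gives us P(X ≤ k).

Using the CDF:
P(X ≤ 3) = 0.911659

This means there's approximately a 91.2% chance that X is at most 3.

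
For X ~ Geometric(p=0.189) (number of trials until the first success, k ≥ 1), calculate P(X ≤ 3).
0.466588

We have X ~ Geometric(p=0.189) (number of trials until the first success, k ≥ 1).

The CDF gives us P(X ≤ k).

Using the CDF:
P(X ≤ 3) = 0.466588

This means there's approximately a 46.7% chance that X is at most 3.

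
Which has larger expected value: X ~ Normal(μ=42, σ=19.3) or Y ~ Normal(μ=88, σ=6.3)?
Y has larger mean (88.0000 > 42.0000)

Compute the expected value for each distribution:

X ~ Normal(μ=42, σ=19.3):
E[X] = 42.0000

Y ~ Normal(μ=88, σ=6.3):
E[Y] = 88.0000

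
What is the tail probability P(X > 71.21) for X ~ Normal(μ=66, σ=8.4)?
0.267551

We have X ~ Normal(μ=66, σ=8.4).

P(X > 71.21) = 1 - P(X ≤ 71.21)
                = 1 - F(71.21)
                = 1 - 0.732449
                = 0.267551

So there's approximately a 26.8% chance that X exceeds 71.21.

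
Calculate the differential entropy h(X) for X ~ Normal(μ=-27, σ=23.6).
4.5802 nats

We have X ~ Normal(μ=-27, σ=23.6).

The differential entropy measures the uncertainty or information content of the distribution.

For a Normal distribution with μ=-27, σ=23.6:
h(X) = 4.5802 nats

(In bits, this would be 6.6078 bits.)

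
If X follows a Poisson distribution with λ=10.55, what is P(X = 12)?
0.103965

We have X ~ Poisson(λ=10.55).

For a Poisson distribution, the PMF gives us the probability of each outcome.

Using the PMF formula:
P(X = 12) = 0.103965

Rounded to 4 decimal places: 0.1040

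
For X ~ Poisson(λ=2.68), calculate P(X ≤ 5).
0.944862

We have X ~ Poisson(λ=2.68).

The CDF gives us P(X ≤ k).

Using the CDF:
P(X ≤ 5) = 0.944862

This means there's approximately a 94.5% chance that X is at most 5.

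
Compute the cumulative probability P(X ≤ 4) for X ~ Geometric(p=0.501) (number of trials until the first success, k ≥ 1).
0.937999

We have X ~ Geometric(p=0.501) (number of trials until the first success, k ≥ 1).

The CDF gives us P(X ≤ k).

Using the CDF:
P(X ≤ 4) = 0.937999

This means there's approximately a 93.8% chance that X is at most 4.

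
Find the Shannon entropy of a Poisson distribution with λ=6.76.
2.3609 nats

We have X ~ Poisson(λ=6.76).

The Shannon entropy measures the uncertainty or information content of the distribution.

For a Poisson distribution with λ=6.76:
H(X) = 2.3609 nats

(In bits, this would be 3.4061 bits.)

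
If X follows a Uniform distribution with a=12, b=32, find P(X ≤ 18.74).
0.337000

We have X ~ Uniform(a=12, b=32).

The CDF gives us P(X ≤ k).

Using the CDF:
P(X ≤ 18.74) = 0.337000

This means there's approximately a 33.7% chance that X is at most 18.74.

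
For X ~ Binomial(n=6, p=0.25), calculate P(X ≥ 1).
0.822021

We have X ~ Binomial(n=6, p=0.25).

For discrete distributions, P(X ≥ 1) = 1 - P(X ≤ 0).

P(X ≤ 0) = 0.177979
P(X ≥ 1) = 1 - 0.177979 = 0.822021

So there's approximately a 82.2% chance that X is at least 1.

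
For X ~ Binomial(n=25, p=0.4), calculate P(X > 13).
0.077801

We have X ~ Binomial(n=25, p=0.4).

P(X > 13) = 1 - P(X ≤ 13)
                = 1 - F(13)
                = 1 - 0.922199
                = 0.077801

So there's approximately a 7.8% chance that X exceeds 13.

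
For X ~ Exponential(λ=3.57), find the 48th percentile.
0.1832

We have X ~ Exponential(λ=3.57).

We want to find x such that P(X ≤ x) = 0.48.

This is the 48th percentile, which means 48% of values fall below this point.

Using the inverse CDF (quantile function):
x = F⁻¹(0.48) = 0.1832

Verification: P(X ≤ 0.1832) = 0.48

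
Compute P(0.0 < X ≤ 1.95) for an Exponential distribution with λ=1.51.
0.947372

We have X ~ Exponential(λ=1.51).

To find P(0.0 < X ≤ 1.95), we use:
P(0.0 < X ≤ 1.95) = P(X ≤ 1.95) - P(X ≤ 0.0)
                 = F(1.95) - F(0.0)
                 = 0.947372 - 0.000000
                 = 0.947372

So there's approximately a 94.7% chance that X falls in this range.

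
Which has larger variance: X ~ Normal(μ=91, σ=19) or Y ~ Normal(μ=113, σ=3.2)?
X has larger variance (361.0000 > 10.2400)

Compute the variance for each distribution:

X ~ Normal(μ=91, σ=19):
Var(X) = 361.0000

Y ~ Normal(μ=113, σ=3.2):
Var(Y) = 10.2400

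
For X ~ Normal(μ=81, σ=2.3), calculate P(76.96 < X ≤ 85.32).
0.930328

We have X ~ Normal(μ=81, σ=2.3).

To find P(76.96 < X ≤ 85.32), we use:
P(76.96 < X ≤ 85.32) = P(X ≤ 85.32) - P(X ≤ 76.96)
                 = F(85.32) - F(76.96)
                 = 0.969827 - 0.039500
                 = 0.930328

So there's approximately a 93.0% chance that X falls in this range.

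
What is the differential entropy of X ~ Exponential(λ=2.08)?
0.2676 nats

We have X ~ Exponential(λ=2.08).

The differential entropy measures the uncertainty or information content of the distribution.

For an Exponential distribution with λ=2.08:
h(X) = 0.2676 nats

(In bits, this would be 0.3861 bits.)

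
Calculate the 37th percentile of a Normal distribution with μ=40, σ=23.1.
32.3342

We have X ~ Normal(μ=40, σ=23.1).

We want to find x such that P(X ≤ x) = 0.37.

This is the 37th percentile, which means 37% of values fall below this point.

Using the inverse CDF (quantile function):
x = F⁻¹(0.37) = 32.3342

Verification: P(X ≤ 32.3342) = 0.37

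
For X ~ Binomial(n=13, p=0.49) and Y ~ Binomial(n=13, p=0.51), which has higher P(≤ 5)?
X has higher probability (P(X ≤ 5) = 0.3162 > P(Y ≤ 5) = 0.2659)

Compute P(≤ 5) for each distribution:

X ~ Binomial(n=13, p=0.49):
P(X ≤ 5) = 0.3162

Y ~ Binomial(n=13, p=0.51):
P(Y ≤ 5) = 0.2659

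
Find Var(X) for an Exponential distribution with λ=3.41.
0.0860

We have X ~ Exponential(λ=3.41).

For an Exponential distribution with λ=3.41:
Var(X) = 0.0860

The variance measures the spread of the distribution around the mean.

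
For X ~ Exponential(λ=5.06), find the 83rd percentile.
0.3502

We have X ~ Exponential(λ=5.06).

We want to find x such that P(X ≤ x) = 0.83.

This is the 83rd percentile, which means 83% of values fall below this point.

Using the inverse CDF (quantile function):
x = F⁻¹(0.83) = 0.3502

Verification: P(X ≤ 0.3502) = 0.83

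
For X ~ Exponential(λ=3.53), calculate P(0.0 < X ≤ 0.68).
0.909318

We have X ~ Exponential(λ=3.53).

To find P(0.0 < X ≤ 0.68), we use:
P(0.0 < X ≤ 0.68) = P(X ≤ 0.68) - P(X ≤ 0.0)
                 = F(0.68) - F(0.0)
                 = 0.909318 - 0.000000
                 = 0.909318

So there's approximately a 90.9% chance that X falls in this range.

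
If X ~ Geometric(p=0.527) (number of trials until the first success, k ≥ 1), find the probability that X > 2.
0.223729

We have X ~ Geometric(p=0.527) (number of trials until the first success, k ≥ 1).

P(X > 2) = 1 - P(X ≤ 2)
                = 1 - F(2)
                = 1 - 0.776271
                = 0.223729

So there's approximately a 22.4% chance that X exceeds 2.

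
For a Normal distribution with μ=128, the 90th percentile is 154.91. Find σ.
σ = 20.9980

For X ~ Normal(μ, σ), the p-th percentile satisfies x = μ + z_p × σ,
where z_p = Φ⁻¹(p) is the standard normal quantile.

Step 1: z_{0.9} = Φ⁻¹(0.9) = 1.2816

Step 2: Solve for σ:
154.91 = 128 + 1.2816 × σ
σ = (154.91 - 128) / 1.2816
σ = 26.91 / 1.2816
σ = 20.9980

Verification: μ + z × σ = 128 + 1.2816 × 20.9980 = 154.91 ✓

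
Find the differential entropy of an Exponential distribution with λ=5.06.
-0.6214 nats

We have X ~ Exponential(λ=5.06).

The differential entropy measures the uncertainty or information content of the distribution.

For an Exponential distribution with λ=5.06:
h(X) = -0.6214 nats

(In bits, this would be -0.8964 bits.)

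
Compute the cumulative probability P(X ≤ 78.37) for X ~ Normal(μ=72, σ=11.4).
0.711841

We have X ~ Normal(μ=72, σ=11.4).

The CDF gives us P(X ≤ k).

Using the CDF:
P(X ≤ 78.37) = 0.711841

This means there's approximately a 71.2% chance that X is at most 78.37.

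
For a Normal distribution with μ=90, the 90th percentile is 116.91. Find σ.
σ = 20.9980

For X ~ Normal(μ, σ), the p-th percentile satisfies x = μ + z_p × σ,
where z_p = Φ⁻¹(p) is the standard normal quantile.

Step 1: z_{0.9} = Φ⁻¹(0.9) = 1.2816

Step 2: Solve for σ:
116.91 = 90 + 1.2816 × σ
σ = (116.91 - 90) / 1.2816
σ = 26.91 / 1.2816
σ = 20.9980

Verification: μ + z × σ = 90 + 1.2816 × 20.9980 = 116.91 ✓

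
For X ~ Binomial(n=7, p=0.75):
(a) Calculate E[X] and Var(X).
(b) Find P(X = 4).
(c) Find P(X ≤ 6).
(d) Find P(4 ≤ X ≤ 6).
(a) E[X] = 5.2500, Var(X) = 1.3125
(b) P(X = 4) = 0.173035
(c) P(X ≤ 6) = 0.866516
(d) P(4 ≤ X ≤ 6) = 0.795959

We have X ~ Binomial(n=7, p=0.75).

(a) Moments:
E[X] = 5.2500
Var(X) = 1.3125
σ = √Var(X) = 1.1456

(b) Point probability using PMF:
P(X = 4) = 0.173035

(c) Cumulative probability using CDF:
P(X ≤ 6) = F(6) = 0.866516

(d) Range probability:
P(4 ≤ X ≤ 6) = P(X ≤ 6) - P(X ≤ 3)
                   = F(6) - F(3)
                   = 0.866516 - 0.070557
                   = 0.795959

This means approximately 79.6% of outcomes fall in the interval [4, 6].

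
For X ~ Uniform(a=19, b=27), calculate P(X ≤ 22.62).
0.452500

We have X ~ Uniform(a=19, b=27).

The CDF gives us P(X ≤ k).

Using the CDF:
P(X ≤ 22.62) = 0.452500

This means there's approximately a 45.3% chance that X is at most 22.62.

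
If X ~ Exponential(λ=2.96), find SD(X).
0.3378

We have X ~ Exponential(λ=2.96).

For an Exponential distribution with λ=2.96:
σ = √Var(X) = 0.3378

The standard deviation is the square root of the variance.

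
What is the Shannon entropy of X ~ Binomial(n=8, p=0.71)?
1.6513 nats

We have X ~ Binomial(n=8, p=0.71).

The Shannon entropy measures the uncertainty or information content of the distribution.

For a Binomial distribution with n=8, p=0.71:
H(X) = 1.6513 nats

(In bits, this would be 2.3824 bits.)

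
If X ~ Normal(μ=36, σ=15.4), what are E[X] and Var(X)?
E[X] = 36.0000, Var(X) = 237.1600

We have X ~ Normal(μ=36, σ=15.4).

For a Normal distribution with μ=36, σ=15.4:

Expected value:
E[X] = 36.0000

Variance:
Var(X) = 237.1600

Standard deviation:
σ = √Var(X) = 15.4000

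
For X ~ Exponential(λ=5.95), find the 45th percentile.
0.1005

We have X ~ Exponential(λ=5.95).

We want to find x such that P(X ≤ x) = 0.45.

This is the 45th percentile, which means 45% of values fall below this point.

Using the inverse CDF (quantile function):
x = F⁻¹(0.45) = 0.1005

Verification: P(X ≤ 0.1005) = 0.45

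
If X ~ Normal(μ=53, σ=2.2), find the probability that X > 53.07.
0.487309

We have X ~ Normal(μ=53, σ=2.2).

P(X > 53.07) = 1 - P(X ≤ 53.07)
                = 1 - F(53.07)
                = 1 - 0.512691
                = 0.487309

So there's approximately a 48.7% chance that X exceeds 53.07.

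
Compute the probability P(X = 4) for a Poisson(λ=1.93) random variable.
0.083913

We have X ~ Poisson(λ=1.93).

For a Poisson distribution, the PMF gives us the probability of each outcome.

Using the PMF formula:
P(X = 4) = 0.083913

Rounded to 4 decimal places: 0.0839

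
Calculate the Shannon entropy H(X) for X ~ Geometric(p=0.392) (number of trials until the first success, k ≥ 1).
1.7083 nats

We have X ~ Geometric(p=0.392) (number of trials until the first success, k ≥ 1).

The Shannon entropy measures the uncertainty or information content of the distribution.

For a Geometric distribution with p=0.392 (number of trials until the first success, k ≥ 1):
H(X) = 1.7083 nats

(In bits, this would be 2.4645 bits.)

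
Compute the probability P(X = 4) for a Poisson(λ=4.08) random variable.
0.195213

We have X ~ Poisson(λ=4.08).

For a Poisson distribution, the PMF gives us the probability of each outcome.

Using the PMF formula:
P(X = 4) = 0.195213

Rounded to 4 decimal places: 0.1952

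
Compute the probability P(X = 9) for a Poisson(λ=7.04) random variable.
0.102555

We have X ~ Poisson(λ=7.04).

For a Poisson distribution, the PMF gives us the probability of each outcome.

Using the PMF formula:
P(X = 9) = 0.102555

Rounded to 4 decimal places: 0.1026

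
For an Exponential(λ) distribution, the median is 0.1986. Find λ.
λ = 3.4902

For X ~ Exponential(λ), the CDF is F(x) = 1 - e^(-λx).
The median m satisfies F(m) = 0.5:
1 - e^(-λm) = 0.5
e^(-λm) = 0.5
λm = ln(2)
m = ln(2) / λ

Given m = 0.1986:
λ = ln(2) / 0.1986 = 0.693147 / 0.1986 = 3.4902

Verification: ln(2) / 3.4902 = 0.1986 ✓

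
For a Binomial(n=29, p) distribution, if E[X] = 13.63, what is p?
p = 0.47

For a Binomial(n, p) distribution:
E[X] = n × p

Given n = 29 and E[X] = 13.63:
13.63 = 29 × p
p = 13.63 / 29 = 0.47

Verification: Binomial(29, 0.47) has E[X] = 13.63 ✓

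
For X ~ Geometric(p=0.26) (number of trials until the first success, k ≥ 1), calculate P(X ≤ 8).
0.910081

We have X ~ Geometric(p=0.26) (number of trials until the first success, k ≥ 1).

The CDF gives us P(X ≤ k).

Using the CDF:
P(X ≤ 8) = 0.910081

This means there's approximately a 91.0% chance that X is at most 8.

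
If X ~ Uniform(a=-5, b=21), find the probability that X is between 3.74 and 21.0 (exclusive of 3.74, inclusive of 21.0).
0.663846

We have X ~ Uniform(a=-5, b=21).

To find P(3.74 < X ≤ 21.0), we use:
P(3.74 < X ≤ 21.0) = P(X ≤ 21.0) - P(X ≤ 3.74)
                 = F(21.0) - F(3.74)
                 = 1.000000 - 0.336154
                 = 0.663846

So there's approximately a 66.4% chance that X falls in this range.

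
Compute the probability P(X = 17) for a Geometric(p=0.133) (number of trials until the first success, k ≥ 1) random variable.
0.013557

We have X ~ Geometric(p=0.133) (number of trials until the first success, k ≥ 1).

For a Geometric distribution, the PMF gives us the probability of each outcome.

Using the PMF formula:
P(X = 17) = 0.013557

Rounded to 4 decimal places: 0.0136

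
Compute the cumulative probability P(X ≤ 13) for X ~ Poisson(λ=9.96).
0.867363

We have X ~ Poisson(λ=9.96).

The CDF gives us P(X ≤ k).

Using the CDF:
P(X ≤ 13) = 0.867363

This means there's approximately a 86.7% chance that X is at most 13.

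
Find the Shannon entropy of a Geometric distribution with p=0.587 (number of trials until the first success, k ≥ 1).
1.1549 nats

We have X ~ Geometric(p=0.587) (number of trials until the first success, k ≥ 1).

The Shannon entropy measures the uncertainty or information content of the distribution.

For a Geometric distribution with p=0.587 (number of trials until the first success, k ≥ 1):
H(X) = 1.1549 nats

(In bits, this would be 1.6662 bits.)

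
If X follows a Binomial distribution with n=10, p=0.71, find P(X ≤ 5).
0.133650

We have X ~ Binomial(n=10, p=0.71).

The CDF gives us P(X ≤ k).

Using the CDF:
P(X ≤ 5) = 0.133650

This means there's approximately a 13.4% chance that X is at most 5.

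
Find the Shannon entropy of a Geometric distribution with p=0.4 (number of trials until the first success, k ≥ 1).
1.6825 nats

We have X ~ Geometric(p=0.4) (number of trials until the first success, k ≥ 1).

The Shannon entropy measures the uncertainty or information content of the distribution.

For a Geometric distribution with p=0.4 (number of trials until the first success, k ≥ 1):
H(X) = 1.6825 nats

(In bits, this would be 2.4274 bits.)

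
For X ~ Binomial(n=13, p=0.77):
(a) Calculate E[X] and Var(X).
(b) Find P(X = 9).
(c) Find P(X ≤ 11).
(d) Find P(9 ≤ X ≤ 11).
(a) E[X] = 10.0100, Var(X) = 2.3023
(b) P(X = 9) = 0.190386
(c) P(X ≤ 11) = 0.836666
(d) P(9 ≤ X ≤ 11) = 0.678118

We have X ~ Binomial(n=13, p=0.77).

(a) Moments:
E[X] = 10.0100
Var(X) = 2.3023
σ = √Var(X) = 1.5173

(b) Point probability using PMF:
P(X = 9) = 0.190386

(c) Cumulative probability using CDF:
P(X ≤ 11) = F(11) = 0.836666

(d) Range probability:
P(9 ≤ X ≤ 11) = P(X ≤ 11) - P(X ≤ 8)
                   = F(11) - F(8)
                   = 0.836666 - 0.158548
                   = 0.678118

This means approximately 67.8% of outcomes fall in the interval [9, 11].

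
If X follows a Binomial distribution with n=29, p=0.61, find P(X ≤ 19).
0.751872

We have X ~ Binomial(n=29, p=0.61).

The CDF gives us P(X ≤ k).

Using the CDF:
P(X ≤ 19) = 0.751872

This means there's approximately a 75.2% chance that X is at most 19.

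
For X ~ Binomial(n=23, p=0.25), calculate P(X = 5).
0.185257

We have X ~ Binomial(n=23, p=0.25).

For a Binomial distribution, the PMF gives us the probability of each outcome.

Using the PMF formula:
P(X = 5) = 0.185257

Rounded to 4 decimal places: 0.1853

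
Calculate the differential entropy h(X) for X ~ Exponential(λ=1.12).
0.8867 nats

We have X ~ Exponential(λ=1.12).

The differential entropy measures the uncertainty or information content of the distribution.

For an Exponential distribution with λ=1.12:
h(X) = 0.8867 nats

(In bits, this would be 1.2792 bits.)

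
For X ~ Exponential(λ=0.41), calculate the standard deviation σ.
2.4390

We have X ~ Exponential(λ=0.41).

For an Exponential distribution with λ=0.41:
σ = √Var(X) = 2.4390

The standard deviation is the square root of the variance.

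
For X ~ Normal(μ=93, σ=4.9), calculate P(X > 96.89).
0.213633

We have X ~ Normal(μ=93, σ=4.9).

P(X > 96.89) = 1 - P(X ≤ 96.89)
                = 1 - F(96.89)
                = 1 - 0.786367
                = 0.213633

So there's approximately a 21.4% chance that X exceeds 96.89.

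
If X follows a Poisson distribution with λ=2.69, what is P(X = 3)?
0.220218

We have X ~ Poisson(λ=2.69).

For a Poisson distribution, the PMF gives us the probability of each outcome.

Using the PMF formula:
P(X = 3) = 0.220218

Rounded to 4 decimal places: 0.2202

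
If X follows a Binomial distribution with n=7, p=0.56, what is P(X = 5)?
0.223906

We have X ~ Binomial(n=7, p=0.56).

For a Binomial distribution, the PMF gives us the probability of each outcome.

Using the PMF formula:
P(X = 5) = 0.223906

Rounded to 4 decimal places: 0.2239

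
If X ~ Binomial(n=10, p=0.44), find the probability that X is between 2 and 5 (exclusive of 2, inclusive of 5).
0.648172

We have X ~ Binomial(n=10, p=0.44).

To find P(2 < X ≤ 5), we use:
P(2 < X ≤ 5) = P(X ≤ 5) - P(X ≤ 2)
                 = F(5) - F(2)
                 = 0.759297 - 0.111124
                 = 0.648172

So there's approximately a 64.8% chance that X falls in this range.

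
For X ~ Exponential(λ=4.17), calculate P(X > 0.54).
0.105210

We have X ~ Exponential(λ=4.17).

P(X > 0.54) = 1 - P(X ≤ 0.54)
                = 1 - F(0.54)
                = 1 - 0.894790
                = 0.105210

So there's approximately a 10.5% chance that X exceeds 0.54.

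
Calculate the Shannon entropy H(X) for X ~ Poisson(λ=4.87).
2.1906 nats

We have X ~ Poisson(λ=4.87).

The Shannon entropy measures the uncertainty or information content of the distribution.

For a Poisson distribution with λ=4.87:
H(X) = 2.1906 nats

(In bits, this would be 3.1604 bits.)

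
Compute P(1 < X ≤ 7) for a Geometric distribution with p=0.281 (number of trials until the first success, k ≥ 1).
0.619665

We have X ~ Geometric(p=0.281) (number of trials until the first success, k ≥ 1).

To find P(1 < X ≤ 7), we use:
P(1 < X ≤ 7) = P(X ≤ 7) - P(X ≤ 1)
                 = F(7) - F(1)
                 = 0.900665 - 0.281000
                 = 0.619665

So there's approximately a 62.0% chance that X falls in this range.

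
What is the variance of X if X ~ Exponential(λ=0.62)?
2.6015

We have X ~ Exponential(λ=0.62).

For an Exponential distribution with λ=0.62:
Var(X) = 2.6015

The variance measures the spread of the distribution around the mean.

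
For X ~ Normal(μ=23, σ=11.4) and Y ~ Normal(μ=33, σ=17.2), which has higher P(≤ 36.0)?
X has higher probability (P(X ≤ 36.0) = 0.8729 > P(Y ≤ 36.0) = 0.5692)

Compute P(≤ 36.0) for each distribution:

X ~ Normal(μ=23, σ=11.4):
P(X ≤ 36.0) = 0.8729

Y ~ Normal(μ=33, σ=17.2):
P(Y ≤ 36.0) = 0.5692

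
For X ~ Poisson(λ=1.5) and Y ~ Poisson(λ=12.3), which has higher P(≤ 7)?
X has higher probability (P(X ≤ 7) = 0.9998 > P(Y ≤ 7) = 0.0772)

Compute P(≤ 7) for each distribution:

X ~ Poisson(λ=1.5):
P(X ≤ 7) = 0.9998

Y ~ Poisson(λ=12.3):
P(Y ≤ 7) = 0.0772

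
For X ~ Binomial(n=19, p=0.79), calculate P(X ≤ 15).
0.587675

We have X ~ Binomial(n=19, p=0.79).

The CDF gives us P(X ≤ k).

Using the CDF:
P(X ≤ 15) = 0.587675

This means there's approximately a 58.8% chance that X is at most 15.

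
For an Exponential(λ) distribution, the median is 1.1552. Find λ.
λ = 0.6000

For X ~ Exponential(λ), the CDF is F(x) = 1 - e^(-λx).
The median m satisfies F(m) = 0.5:
1 - e^(-λm) = 0.5
e^(-λm) = 0.5
λm = ln(2)
m = ln(2) / λ

Given m = 1.1552:
λ = ln(2) / 1.1552 = 0.693147 / 1.1552 = 0.6000

Verification: ln(2) / 0.6000 = 1.1552 ✓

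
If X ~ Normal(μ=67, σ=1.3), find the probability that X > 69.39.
0.032997

We have X ~ Normal(μ=67, σ=1.3).

P(X > 69.39) = 1 - P(X ≤ 69.39)
                = 1 - F(69.39)
                = 1 - 0.967003
                = 0.032997

So there's approximately a 3.3% chance that X exceeds 69.39.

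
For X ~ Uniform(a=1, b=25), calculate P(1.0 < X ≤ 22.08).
0.878333

We have X ~ Uniform(a=1, b=25).

To find P(1.0 < X ≤ 22.08), we use:
P(1.0 < X ≤ 22.08) = P(X ≤ 22.08) - P(X ≤ 1.0)
                 = F(22.08) - F(1.0)
                 = 0.878333 - 0.000000
                 = 0.878333

So there's approximately a 87.8% chance that X falls in this range.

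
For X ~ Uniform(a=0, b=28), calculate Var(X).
65.3333

We have X ~ Uniform(a=0, b=28).

For a Uniform distribution with a=0, b=28:
Var(X) = 65.3333

The variance measures the spread of the distribution around the mean.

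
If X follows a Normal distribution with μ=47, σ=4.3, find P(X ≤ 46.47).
0.450952

We have X ~ Normal(μ=47, σ=4.3).

The CDF gives us P(X ≤ k).

Using the CDF:
P(X ≤ 46.47) = 0.450952

This means there's approximately a 45.1% chance that X is at most 46.47.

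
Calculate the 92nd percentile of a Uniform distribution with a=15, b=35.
33.4000

We have X ~ Uniform(a=15, b=35).

We want to find x such that P(X ≤ x) = 0.92.

This is the 92nd percentile, which means 92% of values fall below this point.

Using the inverse CDF (quantile function):
x = F⁻¹(0.92) = 33.4000

Verification: P(X ≤ 33.4000) = 0.92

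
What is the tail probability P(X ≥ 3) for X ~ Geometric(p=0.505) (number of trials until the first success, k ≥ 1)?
0.245025

We have X ~ Geometric(p=0.505) (number of trials until the first success, k ≥ 1).

For discrete distributions, P(X ≥ 3) = 1 - P(X ≤ 2).

P(X ≤ 2) = 0.754975
P(X ≥ 3) = 1 - 0.754975 = 0.245025

So there's approximately a 24.5% chance that X is at least 3.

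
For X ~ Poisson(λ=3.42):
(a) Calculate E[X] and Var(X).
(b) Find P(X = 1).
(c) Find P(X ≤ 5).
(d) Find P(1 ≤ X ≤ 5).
(a) E[X] = 3.4200, Var(X) = 3.4200
(b) P(X = 1) = 0.111877
(c) P(X ≤ 5) = 0.868003
(d) P(1 ≤ X ≤ 5) = 0.835291

We have X ~ Poisson(λ=3.42).

(a) Moments:
E[X] = 3.4200
Var(X) = 3.4200
σ = √Var(X) = 1.8493

(b) Point probability using PMF:
P(X = 1) = 0.111877

(c) Cumulative probability using CDF:
P(X ≤ 5) = F(5) = 0.868003

(d) Range probability:
P(1 ≤ X ≤ 5) = P(X ≤ 5) - P(X ≤ 0)
                   = F(5) - F(0)
                   = 0.868003 - 0.032712
                   = 0.835291

This means approximately 83.5% of outcomes fall in the interval [1, 5].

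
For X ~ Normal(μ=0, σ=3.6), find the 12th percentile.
-4.2300

We have X ~ Normal(μ=0, σ=3.6).

We want to find x such that P(X ≤ x) = 0.12.

This is the 12th percentile, which means 12% of values fall below this point.

Using the inverse CDF (quantile function):
x = F⁻¹(0.12) = -4.2300

Verification: P(X ≤ -4.2300) = 0.12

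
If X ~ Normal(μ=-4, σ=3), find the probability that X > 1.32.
0.038087

We have X ~ Normal(μ=-4, σ=3).

P(X > 1.32) = 1 - P(X ≤ 1.32)
                = 1 - F(1.32)
                = 1 - 0.961913
                = 0.038087

So there's approximately a 3.8% chance that X exceeds 1.32.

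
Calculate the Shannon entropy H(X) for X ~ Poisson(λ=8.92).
2.5031 nats

We have X ~ Poisson(λ=8.92).

The Shannon entropy measures the uncertainty or information content of the distribution.

For a Poisson distribution with λ=8.92:
H(X) = 2.5031 nats

(In bits, this would be 3.6112 bits.)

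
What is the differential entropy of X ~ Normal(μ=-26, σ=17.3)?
4.2696 nats

We have X ~ Normal(μ=-26, σ=17.3).

The differential entropy measures the uncertainty or information content of the distribution.

For a Normal distribution with μ=-26, σ=17.3:
h(X) = 4.2696 nats

(In bits, this would be 6.1598 bits.)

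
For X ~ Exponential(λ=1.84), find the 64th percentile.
0.5552

We have X ~ Exponential(λ=1.84).

We want to find x such that P(X ≤ x) = 0.64.

This is the 64th percentile, which means 64% of values fall below this point.

Using the inverse CDF (quantile function):
x = F⁻¹(0.64) = 0.5552

Verification: P(X ≤ 0.5552) = 0.64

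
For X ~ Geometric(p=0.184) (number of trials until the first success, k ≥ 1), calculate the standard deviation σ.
4.9094

We have X ~ Geometric(p=0.184) (number of trials until the first success, k ≥ 1).

For a Geometric distribution with p=0.184 (number of trials until the first success, k ≥ 1):
σ = √Var(X) = 4.9094

The standard deviation is the square root of the variance.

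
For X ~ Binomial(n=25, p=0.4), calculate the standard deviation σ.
2.4495

We have X ~ Binomial(n=25, p=0.4).

For a Binomial distribution with n=25, p=0.4:
σ = √Var(X) = 2.4495

The standard deviation is the square root of the variance.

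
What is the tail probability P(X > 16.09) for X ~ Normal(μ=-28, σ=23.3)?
0.029227

We have X ~ Normal(μ=-28, σ=23.3).

P(X > 16.09) = 1 - P(X ≤ 16.09)
                = 1 - F(16.09)
                = 1 - 0.970773
                = 0.029227

So there's approximately a 2.9% chance that X exceeds 16.09.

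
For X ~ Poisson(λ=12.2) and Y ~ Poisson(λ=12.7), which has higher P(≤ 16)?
X has higher probability (P(X ≤ 16) = 0.8875 > P(Y ≤ 16) = 0.8563)

Compute P(≤ 16) for each distribution:

X ~ Poisson(λ=12.2):
P(X ≤ 16) = 0.8875

Y ~ Poisson(λ=12.7):
P(Y ≤ 16) = 0.8563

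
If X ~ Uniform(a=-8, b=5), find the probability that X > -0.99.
0.460769

We have X ~ Uniform(a=-8, b=5).

P(X > -0.99) = 1 - P(X ≤ -0.99)
                = 1 - F(-0.99)
                = 1 - 0.539231
                = 0.460769

So there's approximately a 46.1% chance that X exceeds -0.99.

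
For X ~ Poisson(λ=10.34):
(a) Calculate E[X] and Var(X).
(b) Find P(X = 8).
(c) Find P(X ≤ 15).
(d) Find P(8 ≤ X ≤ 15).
(a) E[X] = 10.3400, Var(X) = 10.3400
(b) P(X = 8) = 0.104722
(c) P(X ≤ 15) = 0.938431
(d) P(8 ≤ X ≤ 15) = 0.747289

We have X ~ Poisson(λ=10.34).

(a) Moments:
E[X] = 10.3400
Var(X) = 10.3400
σ = √Var(X) = 3.2156

(b) Point probability using PMF:
P(X = 8) = 0.104722

(c) Cumulative probability using CDF:
P(X ≤ 15) = F(15) = 0.938431

(d) Range probability:
P(8 ≤ X ≤ 15) = P(X ≤ 15) - P(X ≤ 7)
                   = F(15) - F(7)
                   = 0.938431 - 0.191141
                   = 0.747289

This means approximately 74.7% of outcomes fall in the interval [8, 15].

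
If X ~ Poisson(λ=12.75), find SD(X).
3.5707

We have X ~ Poisson(λ=12.75).

For a Poisson distribution with λ=12.75:
σ = √Var(X) = 3.5707

The standard deviation is the square root of the variance.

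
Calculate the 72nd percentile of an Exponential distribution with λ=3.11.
0.4093

We have X ~ Exponential(λ=3.11).

We want to find x such that P(X ≤ x) = 0.72.

This is the 72nd percentile, which means 72% of values fall below this point.

Using the inverse CDF (quantile function):
x = F⁻¹(0.72) = 0.4093

Verification: P(X ≤ 0.4093) = 0.72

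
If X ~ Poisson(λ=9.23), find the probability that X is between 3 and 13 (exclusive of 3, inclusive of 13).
0.895937

We have X ~ Poisson(λ=9.23).

To find P(3 < X ≤ 13), we use:
P(3 < X ≤ 13) = P(X ≤ 13) - P(X ≤ 3)
                 = F(13) - F(3)
                 = 0.913967 - 0.018030
                 = 0.895937

So there's approximately a 89.6% chance that X falls in this range.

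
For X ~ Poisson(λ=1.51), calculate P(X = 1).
0.333574

We have X ~ Poisson(λ=1.51).

For a Poisson distribution, the PMF gives us the probability of each outcome.

Using the PMF formula:
P(X = 1) = 0.333574

Rounded to 4 decimal places: 0.3336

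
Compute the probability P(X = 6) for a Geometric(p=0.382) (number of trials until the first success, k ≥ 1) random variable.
0.034435

We have X ~ Geometric(p=0.382) (number of trials until the first success, k ≥ 1).

For a Geometric distribution, the PMF gives us the probability of each outcome.

Using the PMF formula:
P(X = 6) = 0.034435

Rounded to 4 decimal places: 0.0344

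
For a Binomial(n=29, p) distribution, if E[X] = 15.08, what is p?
p = 0.52

For a Binomial(n, p) distribution:
E[X] = n × p

Given n = 29 and E[X] = 15.08:
15.08 = 29 × p
p = 15.08 / 29 = 0.52

Verification: Binomial(29, 0.52) has E[X] = 15.08 ✓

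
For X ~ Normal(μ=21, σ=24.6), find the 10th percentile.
-10.5262

We have X ~ Normal(μ=21, σ=24.6).

We want to find x such that P(X ≤ x) = 0.1.

This is the 10th percentile, which means 10% of values fall below this point.

Using the inverse CDF (quantile function):
x = F⁻¹(0.1) = -10.5262

Verification: P(X ≤ -10.5262) = 0.1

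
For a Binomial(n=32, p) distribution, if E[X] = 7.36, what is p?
p = 0.23

For a Binomial(n, p) distribution:
E[X] = n × p

Given n = 32 and E[X] = 7.36:
7.36 = 32 × p
p = 7.36 / 32 = 0.23

Verification: Binomial(32, 0.23) has E[X] = 7.36 ✓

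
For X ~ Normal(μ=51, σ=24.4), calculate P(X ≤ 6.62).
0.034467

We have X ~ Normal(μ=51, σ=24.4).

The CDF gives us P(X ≤ k).

Using the CDF:
P(X ≤ 6.62) = 0.034467

This means there's approximately a 3.4% chance that X is at most 6.62.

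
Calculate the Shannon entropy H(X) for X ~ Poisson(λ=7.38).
2.4061 nats

We have X ~ Poisson(λ=7.38).

The Shannon entropy measures the uncertainty or information content of the distribution.

For a Poisson distribution with λ=7.38:
H(X) = 2.4061 nats

(In bits, this would be 3.4712 bits.)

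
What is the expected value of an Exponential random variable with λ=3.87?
0.2584

We have X ~ Exponential(λ=3.87).

For an Exponential distribution with λ=3.87:
E[X] = 0.2584

This is the expected (average) value of X.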